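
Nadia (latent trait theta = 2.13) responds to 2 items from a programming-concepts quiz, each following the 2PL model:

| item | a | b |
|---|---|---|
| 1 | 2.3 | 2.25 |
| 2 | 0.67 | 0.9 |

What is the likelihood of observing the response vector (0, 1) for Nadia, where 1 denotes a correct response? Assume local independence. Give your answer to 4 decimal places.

0.3952

P(theta) = 1 / (1 + exp(−a(theta − b)))
P_1 = 1/(1+e^{0.2760}) = 0.4314
P_2 = 1/(1+e^{-0.8241}) = 0.6951
L = (1−P_1) × P_2 = 0.5686 × 0.6951 = 0.39521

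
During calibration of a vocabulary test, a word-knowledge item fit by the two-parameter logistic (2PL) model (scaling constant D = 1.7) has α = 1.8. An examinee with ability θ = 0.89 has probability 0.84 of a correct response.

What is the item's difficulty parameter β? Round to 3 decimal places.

0.348

P(θ) = 1 / (1 + exp(−D·α(θ − β)))
logit(0.84) = ln(0.84/0.16) = 1.6582
β = θ − logit/(1.7·α) = 0.89 − 1.6582/3.0600 = 0.3481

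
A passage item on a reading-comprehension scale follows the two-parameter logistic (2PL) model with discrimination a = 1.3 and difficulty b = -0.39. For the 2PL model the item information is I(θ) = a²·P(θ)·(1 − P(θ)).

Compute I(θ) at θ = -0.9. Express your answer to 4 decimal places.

0.3793

P = 1/(1+e^{0.6630}) = 0.3401
P(1−P) = 0.3401 × 0.6599 = 0.2244
I = a² × P(1−P) = 1.3² × 0.2244 = 0.37927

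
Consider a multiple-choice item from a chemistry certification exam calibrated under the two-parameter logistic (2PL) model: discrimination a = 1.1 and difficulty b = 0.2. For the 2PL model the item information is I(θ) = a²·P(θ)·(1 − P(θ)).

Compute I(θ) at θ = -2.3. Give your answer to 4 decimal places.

0.0683

P = 1/(1+e^{2.7500}) = 0.0601
P(1−P) = 0.0601 × 0.9399 = 0.0565
I = a² × P(1−P) = 1.1² × 0.0565 = 0.06834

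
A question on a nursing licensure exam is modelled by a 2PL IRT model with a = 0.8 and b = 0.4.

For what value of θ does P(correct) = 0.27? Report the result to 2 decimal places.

-0.84

P(θ) = 1 / (1 + exp(−a(θ − b)))
logit = ln(0.2700/0.7300) = -0.9946
θ = b + logit/(a) = 0.4 + (-0.9946)/0.8000 = -0.8433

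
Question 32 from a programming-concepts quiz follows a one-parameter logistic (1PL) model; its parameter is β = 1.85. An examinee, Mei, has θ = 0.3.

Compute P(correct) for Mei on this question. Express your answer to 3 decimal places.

0.175

P(θ) = 1 / (1 + exp(−(θ − β)))
Exponent: (0.3 − 1.85) = -1.5500
1/(1 + e^{1.5500}) = 0.1751
P = 0.1751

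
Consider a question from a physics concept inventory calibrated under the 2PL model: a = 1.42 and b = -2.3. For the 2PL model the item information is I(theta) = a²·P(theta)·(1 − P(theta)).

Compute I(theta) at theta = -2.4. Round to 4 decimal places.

0.5016

P = 1/(1+e^{0.1420}) = 0.4646
P(1−P) = 0.4646 × 0.5354 = 0.2487
I = a² × P(1−P) = 1.42² × 0.2487 = 0.50157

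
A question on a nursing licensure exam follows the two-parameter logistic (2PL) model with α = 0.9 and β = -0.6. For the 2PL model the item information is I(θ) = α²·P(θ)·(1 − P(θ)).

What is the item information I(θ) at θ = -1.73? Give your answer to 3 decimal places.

0.158

P = 1/(1+e^{1.0170}) = 0.2656
P(1−P) = 0.2656 × 0.7344 = 0.1951
I = α² × P(1−P) = 0.9² × 0.1951 = 0.15800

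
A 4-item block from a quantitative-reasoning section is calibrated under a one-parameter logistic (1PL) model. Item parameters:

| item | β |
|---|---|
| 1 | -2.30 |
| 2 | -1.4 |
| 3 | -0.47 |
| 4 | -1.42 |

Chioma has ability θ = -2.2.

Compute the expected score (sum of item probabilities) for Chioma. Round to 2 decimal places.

P(θ) = 1 / (1 + exp(−(θ − β)))
P_1 = 1/(1+e^{-0.1000}) = 0.5250
P_2 = 1/(1+e^{0.8000}) = 0.3100
P_3 = 1/(1+e^{1.7300}) = 0.1506
P_4 = 1/(1+e^{0.7800}) = 0.3143
E[score] = 0.5250 + 0.3100 + 0.1506 + 0.3143 = 1.2999

1.30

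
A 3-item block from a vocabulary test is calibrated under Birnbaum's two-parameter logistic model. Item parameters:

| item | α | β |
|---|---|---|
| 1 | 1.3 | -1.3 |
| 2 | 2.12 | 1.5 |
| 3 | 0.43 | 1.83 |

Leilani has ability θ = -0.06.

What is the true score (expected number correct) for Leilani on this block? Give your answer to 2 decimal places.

1.18

P(θ) = 1 / (1 + exp(−α(θ − β)))
P_1 = 1/(1+e^{-1.6120}) = 0.8337
P_2 = 1/(1+e^{3.3072}) = 0.0353
P_3 = 1/(1+e^{0.8127}) = 0.3073
E[score] = 0.8337 + 0.0353 + 0.3073 = 1.1763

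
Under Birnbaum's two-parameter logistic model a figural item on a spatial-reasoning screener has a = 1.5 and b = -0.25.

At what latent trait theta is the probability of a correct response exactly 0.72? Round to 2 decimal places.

0.38

P(theta) = 1 / (1 + exp(−a(theta − b)))
logit = ln(0.7200/0.2800) = 0.9445
theta = b + logit/(a) = -0.25 + 0.9445/1.5000 = 0.3796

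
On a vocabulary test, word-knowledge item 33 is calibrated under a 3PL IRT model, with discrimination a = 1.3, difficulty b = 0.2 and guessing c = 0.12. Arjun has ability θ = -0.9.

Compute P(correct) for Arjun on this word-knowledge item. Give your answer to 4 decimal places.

P(θ) = c + (1 − c) · 1 / (1 + exp(−a(θ − b)))
Exponent: 1.3 × (-0.9 − 0.2) = -1.4300
1/(1 + e^{1.4300}) = 0.1931
P = 0.12 + 0.88 × 0.1931 = 0.2899

0.2899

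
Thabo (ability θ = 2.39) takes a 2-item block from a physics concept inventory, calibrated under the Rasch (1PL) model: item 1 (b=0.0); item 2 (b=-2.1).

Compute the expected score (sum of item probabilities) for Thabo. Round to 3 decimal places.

P(θ) = 1 / (1 + exp(−(θ − b)))
P_1 = 1/(1+e^{-2.3900}) = 0.9161
P_2 = 1/(1+e^{-4.4900}) = 0.9889
E[score] = 0.9161 + 0.9889 = 1.9050

1.905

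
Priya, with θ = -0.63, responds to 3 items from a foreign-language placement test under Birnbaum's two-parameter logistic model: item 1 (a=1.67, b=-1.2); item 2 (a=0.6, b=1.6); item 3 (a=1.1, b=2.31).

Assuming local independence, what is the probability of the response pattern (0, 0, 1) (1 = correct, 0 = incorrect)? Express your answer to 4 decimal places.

0.0084

P(θ) = 1 / (1 + exp(−a(θ − b)))
P_1 = 1/(1+e^{-0.9519}) = 0.7215
P_2 = 1/(1+e^{1.3380}) = 0.2078
P_3 = 1/(1+e^{3.2340}) = 0.0379
L = (1−P_1) × (1−P_2) × P_3 = 0.2785 × 0.7922 × 0.0379 = 0.00836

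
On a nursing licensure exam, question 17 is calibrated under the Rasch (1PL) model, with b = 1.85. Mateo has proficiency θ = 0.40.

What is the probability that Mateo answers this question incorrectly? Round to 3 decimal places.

P(θ) = 1 / (1 + exp(−(θ − b)))
Exponent: (0.40 − 1.85) = -1.4500
1/(1 + e^{1.4500}) = 0.1900
P = 0.1900
P(incorrect) = 1 − 0.1900 = 0.8100

0.810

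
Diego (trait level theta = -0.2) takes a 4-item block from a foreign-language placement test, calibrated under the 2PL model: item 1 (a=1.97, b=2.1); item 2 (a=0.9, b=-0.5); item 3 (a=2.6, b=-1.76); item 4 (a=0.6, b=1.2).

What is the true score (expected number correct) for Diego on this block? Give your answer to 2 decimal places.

1.86

P(theta) = 1 / (1 + exp(−a(theta − b)))
P_1 = 1/(1+e^{4.5310}) = 0.0107
P_2 = 1/(1+e^{-0.2700}) = 0.5671
P_3 = 1/(1+e^{-4.0560}) = 0.9830
P_4 = 1/(1+e^{0.8400}) = 0.3015
E[score] = 0.0107 + 0.5671 + 0.9830 + 0.3015 = 1.8623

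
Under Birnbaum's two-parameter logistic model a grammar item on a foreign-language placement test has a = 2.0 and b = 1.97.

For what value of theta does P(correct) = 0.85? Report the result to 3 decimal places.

2.837

P(theta) = 1 / (1 + exp(−a(theta − b)))
logit = ln(0.8500/0.1500) = 1.7346
theta = b + logit/(a) = 1.97 + 1.7346/2.0000 = 2.8373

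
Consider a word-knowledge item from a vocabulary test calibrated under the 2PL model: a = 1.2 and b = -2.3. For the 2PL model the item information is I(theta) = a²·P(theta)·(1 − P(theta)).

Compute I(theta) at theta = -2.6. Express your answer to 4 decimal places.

0.3486

P = 1/(1+e^{0.3600}) = 0.4110
P(1−P) = 0.4110 × 0.5890 = 0.2421
I = a² × P(1−P) = 1.2² × 0.2421 = 0.34858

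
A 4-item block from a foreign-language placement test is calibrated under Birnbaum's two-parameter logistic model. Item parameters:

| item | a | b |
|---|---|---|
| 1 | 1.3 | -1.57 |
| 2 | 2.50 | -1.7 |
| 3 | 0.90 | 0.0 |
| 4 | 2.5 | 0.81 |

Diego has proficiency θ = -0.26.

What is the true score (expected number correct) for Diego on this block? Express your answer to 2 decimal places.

P(θ) = 1 / (1 + exp(−a(θ − b)))
P_1 = 1/(1+e^{-1.7030}) = 0.8459
P_2 = 1/(1+e^{-3.6000}) = 0.9734
P_3 = 1/(1+e^{0.2340}) = 0.4418
P_4 = 1/(1+e^{2.6750}) = 0.0645
E[score] = 0.8459 + 0.9734 + 0.4418 + 0.0645 = 2.3256

2.33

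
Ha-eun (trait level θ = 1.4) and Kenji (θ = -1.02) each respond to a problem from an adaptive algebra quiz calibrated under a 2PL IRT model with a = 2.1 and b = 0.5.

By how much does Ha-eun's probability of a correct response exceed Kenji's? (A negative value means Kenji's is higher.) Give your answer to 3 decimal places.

P(θ) = 1 / (1 + exp(−a(θ − b)))
P(Ha-eun) = 0.8688  [exponent 1.8900]
P(Kenji) = 0.0395  [exponent -3.1920]
Difference = 0.8688 − 0.0395 = 0.8293

0.829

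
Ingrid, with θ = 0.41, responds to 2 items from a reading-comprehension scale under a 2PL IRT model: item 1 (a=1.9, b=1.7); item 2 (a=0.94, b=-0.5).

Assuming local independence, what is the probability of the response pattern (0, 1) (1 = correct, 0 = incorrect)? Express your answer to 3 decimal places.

P(θ) = 1 / (1 + exp(−a(θ − b)))
P_1 = 1/(1+e^{2.4510}) = 0.0794
P_2 = 1/(1+e^{-0.8554}) = 0.7017
L = (1−P_1) × P_2 = 0.9206 × 0.7017 = 0.64601

0.646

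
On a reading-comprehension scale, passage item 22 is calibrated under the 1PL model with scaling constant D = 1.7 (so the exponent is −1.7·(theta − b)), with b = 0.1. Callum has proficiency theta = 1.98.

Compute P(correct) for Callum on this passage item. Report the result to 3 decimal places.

0.961

P(theta) = 1 / (1 + exp(−D·(theta − b)))
Exponent: 1.7 × (1.98 − 0.1) = 3.1960
1/(1 + e^{-3.1960}) = 0.9607
P = 0.9607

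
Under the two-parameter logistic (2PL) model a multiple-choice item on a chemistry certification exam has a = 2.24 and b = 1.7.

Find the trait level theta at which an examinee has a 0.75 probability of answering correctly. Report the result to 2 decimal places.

2.19

P(theta) = 1 / (1 + exp(−a(theta − b)))
logit = ln(0.7500/0.2500) = 1.0986
theta = b + logit/(a) = 1.7 + 1.0986/2.2400 = 2.1905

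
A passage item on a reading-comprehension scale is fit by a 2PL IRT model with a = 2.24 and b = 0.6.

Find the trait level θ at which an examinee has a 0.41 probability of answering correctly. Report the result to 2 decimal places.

P(θ) = 1 / (1 + exp(−a(θ − b)))
logit = ln(0.4100/0.5900) = -0.3640
θ = b + logit/(a) = 0.6 + (-0.3640)/2.2400 = 0.4375

0.44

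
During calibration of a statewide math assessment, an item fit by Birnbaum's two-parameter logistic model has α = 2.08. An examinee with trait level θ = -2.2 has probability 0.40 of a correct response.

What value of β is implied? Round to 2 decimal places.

P(θ) = 1 / (1 + exp(−α(θ − β)))
logit(0.40) = ln(0.40/0.60) = -0.4055
β = θ − logit/(α) = -2.2 − (-0.4055)/2.0800 = -2.0051

-2.01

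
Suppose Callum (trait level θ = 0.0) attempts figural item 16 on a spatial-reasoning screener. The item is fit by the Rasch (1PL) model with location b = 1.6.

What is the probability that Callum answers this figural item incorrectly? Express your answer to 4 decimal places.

0.8320

P(θ) = 1 / (1 + exp(−(θ − b)))
Exponent: (0.0 − 1.6) = -1.6000
1/(1 + e^{1.6000}) = 0.1680
P = 0.1680
P(incorrect) = 1 − 0.1680 = 0.8320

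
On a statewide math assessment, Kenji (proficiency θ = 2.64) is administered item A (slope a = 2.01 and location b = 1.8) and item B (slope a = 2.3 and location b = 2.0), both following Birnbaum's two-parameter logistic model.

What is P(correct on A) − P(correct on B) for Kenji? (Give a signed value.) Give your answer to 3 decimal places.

P(θ) = 1 / (1 + exp(−a(θ − b)))
P_A = 0.8440
P_B = 0.8134
P_A − P_B = 0.0307

0.031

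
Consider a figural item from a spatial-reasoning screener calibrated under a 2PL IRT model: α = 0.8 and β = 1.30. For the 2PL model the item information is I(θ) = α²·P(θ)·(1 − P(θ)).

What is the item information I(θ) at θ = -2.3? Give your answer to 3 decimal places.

0.032

P = 1/(1+e^{2.8800}) = 0.0532
P(1−P) = 0.0532 × 0.9468 = 0.0503
I = α² × P(1−P) = 0.8² × 0.0503 = 0.03221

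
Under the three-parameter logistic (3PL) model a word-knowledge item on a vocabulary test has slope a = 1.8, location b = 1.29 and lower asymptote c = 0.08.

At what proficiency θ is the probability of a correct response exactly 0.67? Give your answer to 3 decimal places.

1.613

P(θ) = c + (1 − c) · 1 / (1 + exp(−a(θ − b)))
Remove guessing floor: (0.67 − 0.08)/(1 − 0.08) = 0.6413
logit = ln(0.6413/0.3587) = 0.5810
θ = b + logit/(a) = 1.29 + 0.5810/1.8000 = 1.6128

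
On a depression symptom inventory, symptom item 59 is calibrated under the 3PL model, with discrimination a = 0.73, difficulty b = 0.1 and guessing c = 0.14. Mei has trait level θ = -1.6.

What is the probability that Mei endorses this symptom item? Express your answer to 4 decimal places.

0.3329

P(θ) = c + (1 − c) · 1 / (1 + exp(−a(θ − b)))
Exponent: 0.73 × (-1.6 − 0.1) = -1.2410
1/(1 + e^{1.2410}) = 0.2243
P = 0.14 + 0.86 × 0.2243 = 0.3329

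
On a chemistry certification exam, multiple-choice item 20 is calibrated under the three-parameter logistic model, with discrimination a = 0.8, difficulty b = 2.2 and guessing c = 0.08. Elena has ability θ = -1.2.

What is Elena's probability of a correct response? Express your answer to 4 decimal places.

P(θ) = c + (1 − c) · 1 / (1 + exp(−a(θ − b)))
Exponent: 0.8 × (-1.2 − 2.2) = -2.7200
1/(1 + e^{2.7200}) = 0.0618
P = 0.08 + 0.92 × 0.0618 = 0.1369

0.1369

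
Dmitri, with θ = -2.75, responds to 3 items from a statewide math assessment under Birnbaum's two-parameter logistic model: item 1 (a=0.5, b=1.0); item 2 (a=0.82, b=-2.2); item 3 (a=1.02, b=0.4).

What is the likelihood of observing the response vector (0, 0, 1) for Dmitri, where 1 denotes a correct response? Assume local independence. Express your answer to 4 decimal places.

0.0205

P(θ) = 1 / (1 + exp(−a(θ − b)))
P_1 = 1/(1+e^{1.8750}) = 0.1330
P_2 = 1/(1+e^{0.4510}) = 0.3891
P_3 = 1/(1+e^{3.2130}) = 0.0387
L = (1−P_1) × (1−P_2) × P_3 = 0.8670 × 0.6109 × 0.0387 = 0.02049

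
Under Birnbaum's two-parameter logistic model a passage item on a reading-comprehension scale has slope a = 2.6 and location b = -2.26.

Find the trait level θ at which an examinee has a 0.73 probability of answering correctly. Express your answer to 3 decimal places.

P(θ) = 1 / (1 + exp(−a(θ − b)))
logit = ln(0.7300/0.2700) = 0.9946
θ = b + logit/(a) = -2.26 + 0.9946/2.6000 = -1.8775

-1.877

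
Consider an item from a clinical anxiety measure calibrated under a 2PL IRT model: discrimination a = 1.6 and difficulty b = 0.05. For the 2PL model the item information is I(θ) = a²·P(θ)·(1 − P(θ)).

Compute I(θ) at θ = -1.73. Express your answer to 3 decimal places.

P = 1/(1+e^{2.8480}) = 0.0548
P(1−P) = 0.0548 × 0.9452 = 0.0518
I = a² × P(1−P) = 1.6² × 0.0518 = 0.13257

0.133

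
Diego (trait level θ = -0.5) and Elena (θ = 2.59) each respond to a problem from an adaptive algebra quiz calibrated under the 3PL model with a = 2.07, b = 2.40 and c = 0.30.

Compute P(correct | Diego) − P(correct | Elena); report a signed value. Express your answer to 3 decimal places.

P(θ) = c + (1 − c) · 1 / (1 + exp(−a(θ − b)))
P(Diego) = 0.3017  [exponent -6.0030]
P(Elena) = 0.7180  [exponent 0.3933]
Difference = 0.3017 − 0.7180 = -0.4162

-0.416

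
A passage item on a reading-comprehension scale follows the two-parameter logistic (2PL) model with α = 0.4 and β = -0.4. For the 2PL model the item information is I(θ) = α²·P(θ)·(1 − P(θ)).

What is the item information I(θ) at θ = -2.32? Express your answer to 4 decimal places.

0.0346

P = 1/(1+e^{0.7680}) = 0.3169
P(1−P) = 0.3169 × 0.6831 = 0.2165
I = α² × P(1−P) = 0.4² × 0.2165 = 0.03464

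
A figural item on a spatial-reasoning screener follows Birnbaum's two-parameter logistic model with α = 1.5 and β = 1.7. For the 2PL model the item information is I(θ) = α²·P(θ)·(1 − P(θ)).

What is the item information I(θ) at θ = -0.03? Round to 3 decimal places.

0.145

P = 1/(1+e^{2.5950}) = 0.0695
P(1−P) = 0.0695 × 0.9305 = 0.0646
I = α² × P(1−P) = 1.5² × 0.0646 = 0.14543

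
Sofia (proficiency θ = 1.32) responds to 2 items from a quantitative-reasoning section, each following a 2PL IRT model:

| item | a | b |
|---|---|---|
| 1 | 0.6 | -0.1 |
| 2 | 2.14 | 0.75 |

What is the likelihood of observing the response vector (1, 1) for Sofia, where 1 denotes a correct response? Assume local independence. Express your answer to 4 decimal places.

P(θ) = 1 / (1 + exp(−a(θ − b)))
P_1 = 1/(1+e^{-0.8520}) = 0.7010
P_2 = 1/(1+e^{-1.2198}) = 0.7720
L = P_1 × P_2 = 0.7010 × 0.7720 = 0.54118

0.5412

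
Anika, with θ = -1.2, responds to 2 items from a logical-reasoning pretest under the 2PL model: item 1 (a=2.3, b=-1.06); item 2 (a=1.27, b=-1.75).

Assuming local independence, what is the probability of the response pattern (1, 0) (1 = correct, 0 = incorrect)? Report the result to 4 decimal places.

P(θ) = 1 / (1 + exp(−a(θ − b)))
P_1 = 1/(1+e^{0.3220}) = 0.4202
P_2 = 1/(1+e^{-0.6985}) = 0.6679
L = P_1 × (1−P_2) = 0.4202 × 0.3321 = 0.13956

0.1396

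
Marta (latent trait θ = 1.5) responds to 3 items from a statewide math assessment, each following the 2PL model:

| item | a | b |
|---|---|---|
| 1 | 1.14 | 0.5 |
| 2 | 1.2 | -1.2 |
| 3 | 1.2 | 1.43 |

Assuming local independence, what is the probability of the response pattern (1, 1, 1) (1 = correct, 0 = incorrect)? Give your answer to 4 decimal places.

P(θ) = 1 / (1 + exp(−a(θ − b)))
P_1 = 1/(1+e^{-1.1400}) = 0.7577
P_2 = 1/(1+e^{-3.2400}) = 0.9623
P_3 = 1/(1+e^{-0.0840}) = 0.5210
L = P_1 × P_2 × P_3 = 0.7577 × 0.9623 × 0.5210 = 0.37986

0.3799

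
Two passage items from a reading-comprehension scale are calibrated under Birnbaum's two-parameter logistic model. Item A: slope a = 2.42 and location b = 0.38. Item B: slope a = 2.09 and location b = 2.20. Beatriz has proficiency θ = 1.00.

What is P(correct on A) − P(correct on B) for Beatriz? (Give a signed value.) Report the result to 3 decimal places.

0.742

P(θ) = 1 / (1 + exp(−a(θ − b)))
P_A = 0.8176
P_B = 0.0753
P_A − P_B = 0.7423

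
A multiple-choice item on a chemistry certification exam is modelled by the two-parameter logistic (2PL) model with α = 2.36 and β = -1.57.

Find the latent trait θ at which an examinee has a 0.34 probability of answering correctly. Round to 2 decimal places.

-1.85

P(θ) = 1 / (1 + exp(−α(θ − β)))
logit = ln(0.3400/0.6600) = -0.6633
θ = β + logit/(α) = -1.57 + (-0.6633)/2.3600 = -1.8511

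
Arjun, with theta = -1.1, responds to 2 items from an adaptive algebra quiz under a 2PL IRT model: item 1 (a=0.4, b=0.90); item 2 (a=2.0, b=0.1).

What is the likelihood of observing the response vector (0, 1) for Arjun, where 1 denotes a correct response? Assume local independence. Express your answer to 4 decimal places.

P(theta) = 1 / (1 + exp(−a(theta − b)))
P_1 = 1/(1+e^{0.8000}) = 0.3100
P_2 = 1/(1+e^{2.4000}) = 0.0832
L = (1−P_1) × P_2 = 0.6900 × 0.0832 = 0.05739

0.0574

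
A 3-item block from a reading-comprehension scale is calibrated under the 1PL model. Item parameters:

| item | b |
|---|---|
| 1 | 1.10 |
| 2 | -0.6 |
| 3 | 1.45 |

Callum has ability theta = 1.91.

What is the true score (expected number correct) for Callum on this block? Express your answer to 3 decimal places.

P(theta) = 1 / (1 + exp(−(theta − b)))
P_1 = 1/(1+e^{-0.8100}) = 0.6921
P_2 = 1/(1+e^{-2.5100}) = 0.9248
P_3 = 1/(1+e^{-0.4600}) = 0.6130
E[score] = 0.6921 + 0.9248 + 0.6130 = 2.2300

2.230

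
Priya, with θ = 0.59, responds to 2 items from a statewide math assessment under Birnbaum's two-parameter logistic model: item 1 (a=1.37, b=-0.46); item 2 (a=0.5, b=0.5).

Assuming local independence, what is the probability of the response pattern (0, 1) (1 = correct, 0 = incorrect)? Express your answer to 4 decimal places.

0.0980

P(θ) = 1 / (1 + exp(−a(θ − b)))
P_1 = 1/(1+e^{-1.4385}) = 0.8082
P_2 = 1/(1+e^{-0.0450}) = 0.5112
L = (1−P_1) × P_2 = 0.1918 × 0.5112 = 0.09805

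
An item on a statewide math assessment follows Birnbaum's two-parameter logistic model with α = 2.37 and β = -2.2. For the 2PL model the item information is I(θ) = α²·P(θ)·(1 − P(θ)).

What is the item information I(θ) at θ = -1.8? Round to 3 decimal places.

P = 1/(1+e^{-0.9480}) = 0.7207
P(1−P) = 0.7207 × 0.2793 = 0.2013
I = α² × P(1−P) = 2.37² × 0.2013 = 1.13060

1.131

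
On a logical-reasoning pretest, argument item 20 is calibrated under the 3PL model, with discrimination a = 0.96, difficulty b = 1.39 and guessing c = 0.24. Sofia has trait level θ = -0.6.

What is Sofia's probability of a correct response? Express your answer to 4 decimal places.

0.3380

P(θ) = c + (1 − c) · 1 / (1 + exp(−a(θ − b)))
Exponent: 0.96 × (-0.6 − 1.39) = -1.9104
1/(1 + e^{1.9104}) = 0.1289
P = 0.24 + 0.76 × 0.1289 = 0.3380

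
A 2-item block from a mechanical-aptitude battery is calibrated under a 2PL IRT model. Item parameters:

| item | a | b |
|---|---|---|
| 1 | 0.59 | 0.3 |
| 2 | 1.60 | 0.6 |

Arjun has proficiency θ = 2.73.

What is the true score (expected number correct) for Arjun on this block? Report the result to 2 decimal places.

1.78

P(θ) = 1 / (1 + exp(−a(θ − b)))
P_1 = 1/(1+e^{-1.4337}) = 0.8075
P_2 = 1/(1+e^{-3.4080}) = 0.9680
E[score] = 0.8075 + 0.9680 = 1.7754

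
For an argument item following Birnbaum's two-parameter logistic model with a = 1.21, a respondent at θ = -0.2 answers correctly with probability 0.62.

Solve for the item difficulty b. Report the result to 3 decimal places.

-0.605

P(θ) = 1 / (1 + exp(−a(θ − b)))
logit(0.62) = ln(0.62/0.38) = 0.4895
b = θ − logit/(a) = -0.2 − 0.4895/1.2100 = -0.6046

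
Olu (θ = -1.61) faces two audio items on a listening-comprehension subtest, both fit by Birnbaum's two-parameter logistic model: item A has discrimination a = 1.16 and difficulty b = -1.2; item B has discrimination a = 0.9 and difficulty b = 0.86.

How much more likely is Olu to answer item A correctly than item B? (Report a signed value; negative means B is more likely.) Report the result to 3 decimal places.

P(θ) = 1 / (1 + exp(−a(θ − b)))
P_A = 0.3833
P_B = 0.0977
P_A − P_B = 0.2856

0.286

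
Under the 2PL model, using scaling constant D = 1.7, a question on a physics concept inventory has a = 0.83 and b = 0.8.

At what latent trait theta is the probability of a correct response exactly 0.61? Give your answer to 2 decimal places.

1.12

P(theta) = 1 / (1 + exp(−D·a(theta − b)))
logit = ln(0.6100/0.3900) = 0.4473
theta = b + logit/(1.7·a) = 0.8 + 0.4473/1.4110 = 1.1170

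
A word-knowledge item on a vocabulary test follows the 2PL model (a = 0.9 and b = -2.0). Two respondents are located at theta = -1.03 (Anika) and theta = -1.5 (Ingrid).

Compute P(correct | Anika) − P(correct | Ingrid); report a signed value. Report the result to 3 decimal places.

0.095

P(theta) = 1 / (1 + exp(−a(theta − b)))
P(Anika) = 0.7054  [exponent 0.8730]
P(Ingrid) = 0.6106  [exponent 0.4500]
Difference = 0.7054 − 0.6106 = 0.0947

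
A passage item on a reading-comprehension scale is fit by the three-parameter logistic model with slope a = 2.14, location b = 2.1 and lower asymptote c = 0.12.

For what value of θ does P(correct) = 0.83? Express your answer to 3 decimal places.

P(θ) = c + (1 − c) · 1 / (1 + exp(−a(θ − b)))
Remove guessing floor: (0.83 − 0.12)/(1 − 0.12) = 0.8068
logit = ln(0.8068/0.1932) = 1.4295
θ = b + logit/(a) = 2.1 + 1.4295/2.1400 = 2.7680

2.768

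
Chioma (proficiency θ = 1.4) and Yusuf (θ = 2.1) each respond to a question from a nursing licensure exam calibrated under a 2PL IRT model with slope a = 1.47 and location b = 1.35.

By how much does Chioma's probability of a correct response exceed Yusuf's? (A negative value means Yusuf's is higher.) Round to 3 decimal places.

P(θ) = 1 / (1 + exp(−a(θ − b)))
P(Chioma) = 0.5184  [exponent 0.0735]
P(Yusuf) = 0.7507  [exponent 1.1025]
Difference = 0.5184 − 0.7507 = -0.2324

-0.232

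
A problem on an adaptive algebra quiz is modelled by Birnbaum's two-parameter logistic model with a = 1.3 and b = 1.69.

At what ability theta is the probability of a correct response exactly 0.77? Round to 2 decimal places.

2.62

P(theta) = 1 / (1 + exp(−a(theta − b)))
logit = ln(0.7700/0.2300) = 1.2083
theta = b + logit/(a) = 1.69 + 1.2083/1.3000 = 2.6195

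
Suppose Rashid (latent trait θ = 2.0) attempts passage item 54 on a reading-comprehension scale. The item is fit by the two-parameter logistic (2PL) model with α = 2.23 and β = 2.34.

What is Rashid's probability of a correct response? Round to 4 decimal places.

0.3190

P(θ) = 1 / (1 + exp(−α(θ − β)))
Exponent: 2.23 × (2.0 − 2.34) = -0.7582
1/(1 + e^{0.7582}) = 0.3190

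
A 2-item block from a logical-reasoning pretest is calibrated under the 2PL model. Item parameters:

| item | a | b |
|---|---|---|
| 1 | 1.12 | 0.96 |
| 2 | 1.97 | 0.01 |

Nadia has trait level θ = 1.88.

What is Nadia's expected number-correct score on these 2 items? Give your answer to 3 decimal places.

P(θ) = 1 / (1 + exp(−a(θ − b)))
P_1 = 1/(1+e^{-1.0304}) = 0.7370
P_2 = 1/(1+e^{-3.6839}) = 0.9755
E[score] = 0.7370 + 0.9755 = 1.7125

1.712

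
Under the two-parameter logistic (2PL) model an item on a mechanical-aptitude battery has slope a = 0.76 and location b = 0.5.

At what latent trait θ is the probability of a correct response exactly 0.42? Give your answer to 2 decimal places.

P(θ) = 1 / (1 + exp(−a(θ − b)))
logit = ln(0.4200/0.5800) = -0.3228
θ = b + logit/(a) = 0.5 + (-0.3228)/0.7600 = 0.0753

0.08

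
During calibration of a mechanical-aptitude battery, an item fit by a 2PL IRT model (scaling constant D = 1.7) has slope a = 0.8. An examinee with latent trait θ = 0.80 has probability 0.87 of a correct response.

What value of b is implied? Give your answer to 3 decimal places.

P(θ) = 1 / (1 + exp(−D·a(θ − b)))
logit(0.87) = ln(0.87/0.13) = 1.9010
b = θ − logit/(1.7·a) = 0.80 − 1.9010/1.3600 = -0.5978

-0.598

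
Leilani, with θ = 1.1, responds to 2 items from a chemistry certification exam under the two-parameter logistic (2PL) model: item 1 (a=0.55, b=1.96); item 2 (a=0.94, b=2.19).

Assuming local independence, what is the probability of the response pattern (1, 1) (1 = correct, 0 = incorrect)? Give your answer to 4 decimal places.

0.1014

P(θ) = 1 / (1 + exp(−a(θ − b)))
P_1 = 1/(1+e^{0.4730}) = 0.3839
P_2 = 1/(1+e^{1.0246}) = 0.2641
L = P_1 × P_2 = 0.3839 × 0.2641 = 0.10140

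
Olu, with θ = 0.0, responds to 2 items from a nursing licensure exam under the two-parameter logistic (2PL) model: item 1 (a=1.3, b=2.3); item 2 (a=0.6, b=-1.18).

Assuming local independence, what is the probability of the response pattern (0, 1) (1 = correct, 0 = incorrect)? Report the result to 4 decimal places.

0.6379

P(θ) = 1 / (1 + exp(−a(θ − b)))
P_1 = 1/(1+e^{2.9900}) = 0.0479
P_2 = 1/(1+e^{-0.7080}) = 0.6700
L = (1−P_1) × P_2 = 0.9521 × 0.6700 = 0.63788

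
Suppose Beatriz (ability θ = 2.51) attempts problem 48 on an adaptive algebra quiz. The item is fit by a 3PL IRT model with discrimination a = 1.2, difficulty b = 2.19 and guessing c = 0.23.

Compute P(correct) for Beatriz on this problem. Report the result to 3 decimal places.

P(θ) = c + (1 − c) · 1 / (1 + exp(−a(θ − b)))
Exponent: 1.2 × (2.51 − 2.19) = 0.3840
1/(1 + e^{-0.3840}) = 0.5948
P = 0.23 + 0.77 × 0.5948 = 0.6880

0.688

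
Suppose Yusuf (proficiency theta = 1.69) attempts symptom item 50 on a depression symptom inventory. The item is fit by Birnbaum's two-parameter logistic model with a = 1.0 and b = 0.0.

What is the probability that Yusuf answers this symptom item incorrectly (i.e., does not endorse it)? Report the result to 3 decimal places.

P(theta) = 1 / (1 + exp(−a(theta − b)))
Exponent: 1.0 × (1.69 − 0.0) = 1.6900
1/(1 + e^{-1.6900}) = 0.8442
P(incorrect) = 1 − 0.8442 = 0.1558

0.156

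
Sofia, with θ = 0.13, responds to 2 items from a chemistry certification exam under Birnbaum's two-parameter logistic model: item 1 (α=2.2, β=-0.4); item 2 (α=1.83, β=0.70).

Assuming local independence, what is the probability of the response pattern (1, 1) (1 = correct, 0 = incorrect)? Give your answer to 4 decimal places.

0.1987

P(θ) = 1 / (1 + exp(−α(θ − β)))
P_1 = 1/(1+e^{-1.1660}) = 0.7624
P_2 = 1/(1+e^{1.0431}) = 0.2606
L = P_1 × P_2 = 0.7624 × 0.2606 = 0.19865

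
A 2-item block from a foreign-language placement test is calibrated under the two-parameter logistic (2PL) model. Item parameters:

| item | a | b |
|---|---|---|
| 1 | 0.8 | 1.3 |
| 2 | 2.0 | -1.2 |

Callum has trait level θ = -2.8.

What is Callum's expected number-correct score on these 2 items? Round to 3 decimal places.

0.075

P(θ) = 1 / (1 + exp(−a(θ − b)))
P_1 = 1/(1+e^{3.2800}) = 0.0363
P_2 = 1/(1+e^{3.2000}) = 0.0392
E[score] = 0.0363 + 0.0392 = 0.0754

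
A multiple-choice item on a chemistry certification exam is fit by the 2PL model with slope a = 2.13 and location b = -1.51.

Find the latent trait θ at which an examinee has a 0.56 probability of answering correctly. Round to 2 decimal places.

P(θ) = 1 / (1 + exp(−a(θ − b)))
logit = ln(0.5600/0.4400) = 0.2412
θ = b + logit/(a) = -1.51 + 0.2412/2.1300 = -1.3968

-1.40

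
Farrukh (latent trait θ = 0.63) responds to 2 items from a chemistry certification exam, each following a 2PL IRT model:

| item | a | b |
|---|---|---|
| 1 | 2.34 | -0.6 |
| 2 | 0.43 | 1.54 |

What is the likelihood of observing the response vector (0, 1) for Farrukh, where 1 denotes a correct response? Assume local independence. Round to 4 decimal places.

0.0215

P(θ) = 1 / (1 + exp(−a(θ − b)))
P_1 = 1/(1+e^{-2.8782}) = 0.9468
P_2 = 1/(1+e^{0.3913}) = 0.4034
L = (1−P_1) × P_2 = 0.0532 × 0.4034 = 0.02148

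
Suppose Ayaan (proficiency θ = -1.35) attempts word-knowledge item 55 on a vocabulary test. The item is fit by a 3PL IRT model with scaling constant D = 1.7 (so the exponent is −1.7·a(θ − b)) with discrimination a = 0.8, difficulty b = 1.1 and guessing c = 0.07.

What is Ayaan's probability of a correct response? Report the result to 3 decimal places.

0.102

P(θ) = c + (1 − c) · 1 / (1 + exp(−D·a(θ − b)))
Exponent: 1.7 × 0.8 × (-1.35 − 1.1) = -3.3320
1/(1 + e^{3.3320}) = 0.0345
P = 0.07 + 0.93 × 0.0345 = 0.1021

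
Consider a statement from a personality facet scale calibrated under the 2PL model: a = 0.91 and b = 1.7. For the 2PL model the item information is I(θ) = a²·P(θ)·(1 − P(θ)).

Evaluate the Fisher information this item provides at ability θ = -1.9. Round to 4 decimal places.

0.0290

P = 1/(1+e^{3.2760}) = 0.0364
P(1−P) = 0.0364 × 0.9636 = 0.0351
I = a² × P(1−P) = 0.91² × 0.0351 = 0.02905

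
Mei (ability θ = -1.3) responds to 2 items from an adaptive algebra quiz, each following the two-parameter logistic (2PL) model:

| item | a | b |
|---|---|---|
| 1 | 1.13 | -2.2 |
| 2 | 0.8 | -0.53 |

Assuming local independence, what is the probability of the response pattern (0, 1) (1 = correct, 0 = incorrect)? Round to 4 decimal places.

0.0931

P(θ) = 1 / (1 + exp(−a(θ − b)))
P_1 = 1/(1+e^{-1.0170}) = 0.7344
P_2 = 1/(1+e^{0.6160}) = 0.3507
L = (1−P_1) × P_2 = 0.2656 × 0.3507 = 0.09315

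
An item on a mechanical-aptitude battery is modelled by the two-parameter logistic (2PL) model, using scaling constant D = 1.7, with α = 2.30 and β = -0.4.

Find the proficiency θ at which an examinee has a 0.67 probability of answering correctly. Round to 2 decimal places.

-0.22

P(θ) = 1 / (1 + exp(−D·α(θ − β)))
logit = ln(0.6700/0.3300) = 0.7082
θ = β + logit/(1.7·α) = -0.4 + 0.7082/3.9100 = -0.2189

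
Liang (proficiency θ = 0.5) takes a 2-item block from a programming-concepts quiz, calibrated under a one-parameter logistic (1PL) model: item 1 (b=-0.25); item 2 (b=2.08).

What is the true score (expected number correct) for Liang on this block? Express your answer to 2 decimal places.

P(θ) = 1 / (1 + exp(−(θ − b)))
P_1 = 1/(1+e^{-0.7500}) = 0.6792
P_2 = 1/(1+e^{1.5800}) = 0.1708
E[score] = 0.6792 + 0.1708 = 0.8500

0.85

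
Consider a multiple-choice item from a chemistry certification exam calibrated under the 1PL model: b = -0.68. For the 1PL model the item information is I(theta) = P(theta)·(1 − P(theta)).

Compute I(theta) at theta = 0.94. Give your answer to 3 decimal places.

P = 1/(1+e^{-1.6200}) = 0.8348
P(1−P) = 0.8348 × 0.1652 = 0.1379
I = P(1−P) = 0.13791

0.138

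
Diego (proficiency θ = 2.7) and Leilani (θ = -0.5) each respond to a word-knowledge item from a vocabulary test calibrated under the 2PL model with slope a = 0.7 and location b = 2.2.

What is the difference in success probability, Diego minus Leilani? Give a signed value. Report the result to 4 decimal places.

P(θ) = 1 / (1 + exp(−a(θ − b)))
P(Diego) = 0.5866  [exponent 0.3500]
P(Leilani) = 0.1312  [exponent -1.8900]
Difference = 0.5866 − 0.1312 = 0.4554

0.4554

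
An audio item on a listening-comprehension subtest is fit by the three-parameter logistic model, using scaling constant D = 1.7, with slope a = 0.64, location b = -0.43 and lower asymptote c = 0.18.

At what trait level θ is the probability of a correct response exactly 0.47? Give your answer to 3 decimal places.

P(θ) = c + (1 − c) · 1 / (1 + exp(−D·a(θ − b)))
Remove guessing floor: (0.47 − 0.18)/(1 − 0.18) = 0.3537
logit = ln(0.3537/0.6463) = -0.6030
θ = b + logit/(1.7·a) = -0.43 + (-0.6030)/1.0880 = -0.9842

-0.984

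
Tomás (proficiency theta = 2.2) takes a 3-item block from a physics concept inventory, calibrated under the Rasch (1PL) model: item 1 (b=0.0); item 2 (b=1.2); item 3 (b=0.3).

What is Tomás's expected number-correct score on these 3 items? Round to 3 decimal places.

2.501

P(theta) = 1 / (1 + exp(−(theta − b)))
P_1 = 1/(1+e^{-2.2000}) = 0.9002
P_2 = 1/(1+e^{-1.0000}) = 0.7311
P_3 = 1/(1+e^{-1.9000}) = 0.8699
E[score] = 0.9002 + 0.7311 + 0.8699 = 2.5012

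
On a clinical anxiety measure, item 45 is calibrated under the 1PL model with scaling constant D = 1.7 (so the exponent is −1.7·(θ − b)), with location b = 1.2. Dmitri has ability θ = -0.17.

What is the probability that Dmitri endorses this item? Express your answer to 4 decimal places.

0.0887

P(θ) = 1 / (1 + exp(−D·(θ − b)))
Exponent: 1.7 × (-0.17 − 1.2) = -2.3290
1/(1 + e^{2.3290}) = 0.0887
P = 0.0887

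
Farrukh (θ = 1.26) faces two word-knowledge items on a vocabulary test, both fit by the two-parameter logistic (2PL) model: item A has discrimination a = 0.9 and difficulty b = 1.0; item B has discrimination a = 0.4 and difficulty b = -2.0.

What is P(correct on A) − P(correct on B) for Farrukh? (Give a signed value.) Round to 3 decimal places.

-0.228

P(θ) = 1 / (1 + exp(−a(θ − b)))
P_A = 0.5582
P_B = 0.7865
P_A − P_B = -0.2283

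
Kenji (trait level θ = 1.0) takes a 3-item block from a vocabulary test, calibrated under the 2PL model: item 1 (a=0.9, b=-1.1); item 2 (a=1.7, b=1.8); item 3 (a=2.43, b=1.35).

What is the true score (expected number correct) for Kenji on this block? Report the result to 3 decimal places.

1.372

P(θ) = 1 / (1 + exp(−a(θ − b)))
P_1 = 1/(1+e^{-1.8900}) = 0.8688
P_2 = 1/(1+e^{1.3600}) = 0.2042
P_3 = 1/(1+e^{0.8505}) = 0.2993
E[score] = 0.8688 + 0.2042 + 0.2993 = 1.3723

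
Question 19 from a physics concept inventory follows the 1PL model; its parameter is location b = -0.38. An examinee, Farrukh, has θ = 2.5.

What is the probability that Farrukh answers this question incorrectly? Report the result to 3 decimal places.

P(θ) = 1 / (1 + exp(−(θ − b)))
Exponent: (2.5 − (-0.38)) = 2.8800
1/(1 + e^{-2.8800}) = 0.9468
P = 0.9468
P(incorrect) = 1 − 0.9468 = 0.0532

0.053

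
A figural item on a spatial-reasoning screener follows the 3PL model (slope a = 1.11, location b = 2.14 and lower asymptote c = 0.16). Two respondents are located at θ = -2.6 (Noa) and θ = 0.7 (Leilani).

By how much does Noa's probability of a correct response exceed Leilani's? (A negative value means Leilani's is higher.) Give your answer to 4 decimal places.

P(θ) = c + (1 − c) · 1 / (1 + exp(−a(θ − b)))
P(Noa) = 0.1643  [exponent -5.2614]
P(Leilani) = 0.3013  [exponent -1.5984]
Difference = 0.1643 − 0.3013 = -0.1370

-0.1370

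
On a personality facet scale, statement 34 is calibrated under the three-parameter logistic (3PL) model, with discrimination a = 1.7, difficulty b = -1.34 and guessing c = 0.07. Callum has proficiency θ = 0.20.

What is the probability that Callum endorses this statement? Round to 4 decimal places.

P(θ) = c + (1 − c) · 1 / (1 + exp(−a(θ − b)))
Exponent: 1.7 × (0.20 − (-1.34)) = 2.6180
1/(1 + e^{-2.6180}) = 0.9320
P = 0.07 + 0.93 × 0.9320 = 0.9368

0.9368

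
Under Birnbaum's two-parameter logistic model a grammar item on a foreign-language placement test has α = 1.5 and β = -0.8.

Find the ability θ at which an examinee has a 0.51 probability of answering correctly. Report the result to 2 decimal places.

P(θ) = 1 / (1 + exp(−α(θ − β)))
logit = ln(0.5100/0.4900) = 0.0400
θ = β + logit/(α) = -0.8 + 0.0400/1.5000 = -0.7733

-0.77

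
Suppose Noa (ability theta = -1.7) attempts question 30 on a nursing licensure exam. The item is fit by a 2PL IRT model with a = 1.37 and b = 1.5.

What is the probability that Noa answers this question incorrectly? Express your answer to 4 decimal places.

P(theta) = 1 / (1 + exp(−a(theta − b)))
Exponent: 1.37 × (-1.7 − 1.5) = -4.3840
1/(1 + e^{4.3840}) = 0.0123
P(incorrect) = 1 − 0.0123 = 0.9877

0.9877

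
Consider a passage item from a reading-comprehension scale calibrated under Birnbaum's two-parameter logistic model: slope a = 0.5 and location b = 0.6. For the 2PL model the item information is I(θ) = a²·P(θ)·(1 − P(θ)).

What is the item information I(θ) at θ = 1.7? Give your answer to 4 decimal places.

P = 1/(1+e^{-0.5500}) = 0.6341
P(1−P) = 0.6341 × 0.3659 = 0.2320
I = a² × P(1−P) = 0.5² × 0.2320 = 0.05800

0.0580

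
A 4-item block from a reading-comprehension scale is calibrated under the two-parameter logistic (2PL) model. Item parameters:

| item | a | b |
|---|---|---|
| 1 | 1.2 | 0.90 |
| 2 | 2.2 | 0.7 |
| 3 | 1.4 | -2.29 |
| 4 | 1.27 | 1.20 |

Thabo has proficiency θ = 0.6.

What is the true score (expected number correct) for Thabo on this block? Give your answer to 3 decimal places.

2.157

P(θ) = 1 / (1 + exp(−a(θ − b)))
P_1 = 1/(1+e^{0.3600}) = 0.4110
P_2 = 1/(1+e^{0.2200}) = 0.4452
P_3 = 1/(1+e^{-4.0460}) = 0.9828
P_4 = 1/(1+e^{0.7620}) = 0.3182
E[score] = 0.4110 + 0.4452 + 0.9828 + 0.3182 = 2.1572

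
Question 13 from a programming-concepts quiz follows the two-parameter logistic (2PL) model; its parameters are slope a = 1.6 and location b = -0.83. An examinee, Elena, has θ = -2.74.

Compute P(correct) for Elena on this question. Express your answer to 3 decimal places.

0.045

P(θ) = 1 / (1 + exp(−a(θ − b)))
Exponent: 1.6 × (-2.74 − (-0.83)) = -3.0560
1/(1 + e^{3.0560}) = 0.0450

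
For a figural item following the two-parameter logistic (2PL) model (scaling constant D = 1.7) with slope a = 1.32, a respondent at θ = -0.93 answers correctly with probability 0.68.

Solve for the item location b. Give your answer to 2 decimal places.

P(θ) = 1 / (1 + exp(−D·a(θ − b)))
logit(0.68) = ln(0.68/0.32) = 0.7538
b = θ − logit/(1.7·a) = -0.93 − 0.7538/2.2440 = -1.2659

-1.27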